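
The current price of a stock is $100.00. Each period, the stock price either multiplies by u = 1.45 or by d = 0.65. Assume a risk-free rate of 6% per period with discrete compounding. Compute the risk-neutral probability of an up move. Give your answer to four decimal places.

Risk-neutral probability p = (1 + 0.06 − 0.65)/(1.45 − 0.65) = 0.4100/0.8000 = 0.5125

p = 0.5125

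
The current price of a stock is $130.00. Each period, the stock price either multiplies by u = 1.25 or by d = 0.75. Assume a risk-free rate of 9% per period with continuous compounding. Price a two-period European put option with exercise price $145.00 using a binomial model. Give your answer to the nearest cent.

Risk-neutral probability p = (e^0.09 − 0.75)/(1.25 − 0.75) = 0.3442/0.5000 = 0.6883
Terminal stock prices: S_uu = 203.1, S_ud = 121.9, S_dd = 73.12
Terminal payoffs (K − S): max(-58.12, 0) = 0, max(23.12, 0) = 23.12, max(71.88, 0) = 71.88
Node u (S = 162.5): V_u = e^(−0.09)·[0.6883·0.0000 + 0.3117·23.1250] = 6.5866
Node d (S = 97.5): V_d = e^(−0.09)·[0.6883·23.1250 + 0.3117·71.8750] = 35.0200
Node 0 (S = 130): V_0 = e^(−0.09)·[0.6883·6.5866 + 0.3117·35.0200] = 14.1184

$14.12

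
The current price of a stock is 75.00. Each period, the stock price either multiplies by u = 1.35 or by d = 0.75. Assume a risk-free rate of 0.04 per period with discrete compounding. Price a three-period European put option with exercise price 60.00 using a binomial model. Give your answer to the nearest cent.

4.53

Risk-neutral probability p = (1 + 0.04 − 0.75)/(1.35 − 0.75) = 0.2900/0.6000 = 0.4833
Terminal stock prices: S_uuu = 184.5, S_uud = 102.5, S_udd = 56.95, S_ddd = 31.64
Terminal payoffs (K − S): max(-124.5, 0) = 0, max(-42.52, 0) = 0, max(3.047, 0) = 3.047, max(28.36, 0) = 28.36
Node uu (S = 136.7): V_uu = 1/1.04·[0.4833·0.0000 + 0.5167·0.0000] = 0.0000
Node ud (S = 75.94): V_ud = 1/1.04·[0.4833·0.0000 + 0.5167·3.0469] = 1.5137
Node dd (S = 42.19): V_dd = 1/1.04·[0.4833·3.0469 + 0.5167·28.3594] = 15.5048
Node u (S = 101.2): V_u = 1/1.04·[0.4833·0.0000 + 0.5167·1.5137] = 0.7520
Node d (S = 56.25): V_d = 1/1.04·[0.4833·1.5137 + 0.5167·15.5048] = 8.4062
Node 0 (S = 75): V_0 = 1/1.04·[0.4833·0.7520 + 0.5167·8.4062] = 4.5256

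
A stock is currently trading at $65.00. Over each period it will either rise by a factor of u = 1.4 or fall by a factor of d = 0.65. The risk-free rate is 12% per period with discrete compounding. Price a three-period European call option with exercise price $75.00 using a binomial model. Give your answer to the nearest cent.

Risk-neutral probability p = (1 + 0.12 − 0.65)/(1.4 − 0.65) = 0.4700/0.7500 = 0.6267
Terminal stock prices: S_uuu = 178.4, S_uud = 82.81, S_udd = 38.45, S_ddd = 17.85
Terminal payoffs (S − K): max(103.4, 0) = 103.4, max(7.81, 0) = 7.81, max(-36.55, 0) = 0, max(-57.15, 0) = 0
Node uu (S = 127.4): V_uu = 1/1.12·[0.6267·103.3600 + 0.3733·7.8100] = 60.4357
Node ud (S = 59.15): V_ud = 1/1.12·[0.6267·7.8100 + 0.3733·0.0000] = 4.3699
Node dd (S = 27.46): V_dd = 1/1.12·[0.6267·0.0000 + 0.3733·0.0000] = 0.0000
Node u (S = 91): V_u = 1/1.12·[0.6267·60.4357 + 0.3733·4.3699] = 35.2718
Node d (S = 42.25): V_d = 1/1.12·[0.6267·4.3699 + 0.3733·0.0000] = 2.4451
Node 0 (S = 65): V_0 = 1/1.12·[0.6267·35.2718 + 0.3733·2.4451] = 20.5505

$20.55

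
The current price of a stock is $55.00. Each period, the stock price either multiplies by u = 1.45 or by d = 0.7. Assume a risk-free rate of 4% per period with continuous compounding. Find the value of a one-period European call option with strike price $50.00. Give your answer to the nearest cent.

Risk-neutral probability p = (e^0.04 − 0.7)/(1.45 − 0.7) = 0.3408/0.7500 = 0.4544
Terminal stock prices: S_u = 79.75, S_d = 38.5
Terminal payoffs (S − K): max(29.75, 0) = 29.75, max(-11.5, 0) = 0
Node 0 (S = 55): V_0 = e^(−0.04)·[0.4544·29.7500 + 0.5456·0.0000] = 12.9887

$12.99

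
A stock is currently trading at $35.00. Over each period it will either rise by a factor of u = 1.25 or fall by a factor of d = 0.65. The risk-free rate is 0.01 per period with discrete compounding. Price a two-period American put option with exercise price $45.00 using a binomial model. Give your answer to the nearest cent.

Risk-neutral probability p = (1 + 0.01 − 0.65)/(1.25 − 0.65) = 0.3600/0.6000 = 0.6000
Terminal stock prices: S_uu = 54.69, S_ud = 28.44, S_dd = 14.79
Terminal payoffs (K − S): max(-9.688, 0) = 0, max(16.56, 0) = 16.56, max(30.21, 0) = 30.21
Node u (S = 43.75): continuation = 1/1.01·[0.6000·0.0000 + 0.4000·16.5625] = 6.5594; exercise value = 1.2500 ≤ continuation, so V_u = 6.5594
Node d (S = 22.75): continuation = 1/1.01·[0.6000·16.5625 + 0.4000·30.2125] = 21.8045; exercise value = 22.2500 > continuation, so V_d = 22.2500 (exercise)
Node 0 (S = 35): continuation = 1/1.01·[0.6000·6.5594 + 0.4000·22.2500] = 12.7086; exercise value = 10.0000 ≤ continuation, so V_0 = 12.7086

$12.71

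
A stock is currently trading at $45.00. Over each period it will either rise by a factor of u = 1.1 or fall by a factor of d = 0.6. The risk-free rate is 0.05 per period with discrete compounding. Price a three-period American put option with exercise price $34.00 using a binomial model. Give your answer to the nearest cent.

$1.11

Risk-neutral probability p = (1 + 0.05 − 0.6)/(1.1 − 0.6) = 0.4500/0.5000 = 0.9000
Terminal stock prices: S_uuu = 59.9, S_uud = 32.67, S_udd = 17.82, S_ddd = 9.72
Terminal payoffs (K − S): max(-25.9, 0) = 0, max(1.33, 0) = 1.33, max(16.18, 0) = 16.18, max(24.28, 0) = 24.28
Node uu (S = 54.45): continuation = 1/1.05·[0.9000·0.0000 + 0.1000·1.3300] = 0.1267; exercise value = 0.0000 ≤ continuation, so V_uu = 0.1267
Node ud (S = 29.7): continuation = 1/1.05·[0.9000·1.3300 + 0.1000·16.1800] = 2.6810; exercise value = 4.3000 > continuation, so V_ud = 4.3000 (exercise)
Node dd (S = 16.2): continuation = 1/1.05·[0.9000·16.1800 + 0.1000·24.2800] = 16.1810; exercise value = 17.8000 > continuation, so V_dd = 17.8000 (exercise)
Node u (S = 49.5): continuation = 1/1.05·[0.9000·0.1267 + 0.1000·4.3000] = 0.5181; exercise value = 0.0000 ≤ continuation, so V_u = 0.5181
Node d (S = 27): continuation = 1/1.05·[0.9000·4.3000 + 0.1000·17.8000] = 5.3810; exercise value = 7.0000 > continuation, so V_d = 7.0000 (exercise)
Node 0 (S = 45): continuation = 1/1.05·[0.9000·0.5181 + 0.1000·7.0000] = 1.1107; exercise value = 0.0000 ≤ continuation, so V_0 = 1.1107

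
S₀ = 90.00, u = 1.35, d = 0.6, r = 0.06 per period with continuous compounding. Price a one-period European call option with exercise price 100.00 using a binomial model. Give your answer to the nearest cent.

Risk-neutral probability p = (e^0.06 − 0.6)/(1.35 − 0.6) = 0.4618/0.7500 = 0.6158
Terminal stock prices: S_u = 121.5, S_d = 54
Terminal payoffs (S − K): max(21.5, 0) = 21.5, max(-46, 0) = 0
Node 0 (S = 90): V_0 = e^(−0.06)·[0.6158·21.5000 + 0.3842·0.0000] = 12.4683

12.47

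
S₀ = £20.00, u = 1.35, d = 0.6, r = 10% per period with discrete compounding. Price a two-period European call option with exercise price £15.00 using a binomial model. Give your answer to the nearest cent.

Risk-neutral probability p = (1 + 0.1 − 0.6)/(1.35 − 0.6) = 0.5000/0.7500 = 0.6667
Terminal stock prices: S_uu = 36.45, S_ud = 16.2, S_dd = 7.2
Terminal payoffs (S − K): max(21.45, 0) = 21.45, max(1.2, 0) = 1.2, max(-7.8, 0) = 0
Node u (S = 27): V_u = 1/1.1·[0.6667·21.4500 + 0.3333·1.2000] = 13.3636
Node d (S = 12): V_d = 1/1.1·[0.6667·1.2000 + 0.3333·0.0000] = 0.7273
Node 0 (S = 20): V_0 = 1/1.1·[0.6667·13.3636 + 0.3333·0.7273] = 8.3196

£8.32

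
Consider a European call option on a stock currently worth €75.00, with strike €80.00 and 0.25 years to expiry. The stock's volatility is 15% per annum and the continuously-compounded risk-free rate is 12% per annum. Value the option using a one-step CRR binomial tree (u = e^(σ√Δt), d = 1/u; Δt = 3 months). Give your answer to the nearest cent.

CRR parameters: u = e^(σ√Δt) = e^(0.15·√0.25) = 1.0779, d = 1/u = 0.9277
Per-period rate: rΔt = 0.12·0.25 = 0.03, so R = e^0.03 = 1.0305
Risk-neutral probability p = (e^0.03 − 0.9277)/(1.0779 − 0.9277) = 0.1027/0.1501 = 0.6841
Terminal stock prices: S_u = 80.84, S_d = 69.58
Terminal payoffs (S − K): max(0.8413, 0) = 0.8413, max(-10.42, 0) = 0
Node 0 (S = 75): V_0 = e^(−0.03)·[0.6841·0.8413 + 0.3159·0.0000] = 0.5585

€0.56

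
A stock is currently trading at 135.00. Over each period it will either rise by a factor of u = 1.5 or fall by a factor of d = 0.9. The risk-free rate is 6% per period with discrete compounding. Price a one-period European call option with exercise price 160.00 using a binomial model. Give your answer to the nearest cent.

Risk-neutral probability p = (1 + 0.06 − 0.9)/(1.5 − 0.9) = 0.1600/0.6000 = 0.2667
Terminal stock prices: S_u = 202.5, S_d = 121.5
Terminal payoffs (S − K): max(42.5, 0) = 42.5, max(-38.5, 0) = 0
Node 0 (S = 135): V_0 = 1/1.06·[0.2667·42.5000 + 0.7333·0.0000] = 10.6918

10.69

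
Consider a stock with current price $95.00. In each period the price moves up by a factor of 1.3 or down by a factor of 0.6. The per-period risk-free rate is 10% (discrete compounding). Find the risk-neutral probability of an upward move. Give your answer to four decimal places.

Risk-neutral probability p = (1 + 0.1 − 0.6)/(1.3 − 0.6) = 0.5000/0.7000 = 0.7143

p = 0.7143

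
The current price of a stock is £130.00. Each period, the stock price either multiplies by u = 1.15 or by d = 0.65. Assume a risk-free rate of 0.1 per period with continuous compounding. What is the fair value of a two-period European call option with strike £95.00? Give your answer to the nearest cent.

£52.48

Risk-neutral probability p = (e^0.1 − 0.65)/(1.15 − 0.65) = 0.4552/0.5000 = 0.9103
Terminal stock prices: S_uu = 171.9, S_ud = 97.17, S_dd = 54.93
Terminal payoffs (S − K): max(76.92, 0) = 76.92, max(2.175, 0) = 2.175, max(-40.07, 0) = 0
Node u (S = 149.5): V_u = e^(−0.1)·[0.9103·76.9250 + 0.0897·2.1750] = 63.5404
Node d (S = 84.5): V_d = e^(−0.1)·[0.9103·2.1750 + 0.0897·0.0000] = 1.7916
Node 0 (S = 130): V_0 = e^(−0.1)·[0.9103·63.5404 + 0.0897·1.7916] = 52.4843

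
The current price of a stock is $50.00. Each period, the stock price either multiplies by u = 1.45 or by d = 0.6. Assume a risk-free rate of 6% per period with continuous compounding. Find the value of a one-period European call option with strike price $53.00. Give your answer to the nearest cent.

$9.98

Risk-neutral probability p = (e^0.06 − 0.6)/(1.45 − 0.6) = 0.4618/0.8500 = 0.5433
Terminal stock prices: S_u = 72.5, S_d = 30
Terminal payoffs (S − K): max(19.5, 0) = 19.5, max(-23, 0) = 0
Node 0 (S = 50): V_0 = e^(−0.06)·[0.5433·19.5000 + 0.4567·0.0000] = 9.9781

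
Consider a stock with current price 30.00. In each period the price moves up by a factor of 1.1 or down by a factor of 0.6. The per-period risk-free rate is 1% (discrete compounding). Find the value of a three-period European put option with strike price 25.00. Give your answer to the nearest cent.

2.25

Risk-neutral probability p = (1 + 0.01 − 0.6)/(1.1 − 0.6) = 0.4100/0.5000 = 0.8200
Terminal stock prices: S_uuu = 39.93, S_uud = 21.78, S_udd = 11.88, S_ddd = 6.48
Terminal payoffs (K − S): max(-14.93, 0) = 0, max(3.22, 0) = 3.22, max(13.12, 0) = 13.12, max(18.52, 0) = 18.52
Node uu (S = 36.3): V_uu = 1/1.01·[0.8200·0.0000 + 0.1800·3.2200] = 0.5739
Node ud (S = 19.8): V_ud = 1/1.01·[0.8200·3.2200 + 0.1800·13.1200] = 4.9525
Node dd (S = 10.8): V_dd = 1/1.01·[0.8200·13.1200 + 0.1800·18.5200] = 13.9525
Node u (S = 33): V_u = 1/1.01·[0.8200·0.5739 + 0.1800·4.9525] = 1.3485
Node d (S = 18): V_d = 1/1.01·[0.8200·4.9525 + 0.1800·13.9525] = 6.5074
Node 0 (S = 30): V_0 = 1/1.01·[0.8200·1.3485 + 0.1800·6.5074] = 2.2546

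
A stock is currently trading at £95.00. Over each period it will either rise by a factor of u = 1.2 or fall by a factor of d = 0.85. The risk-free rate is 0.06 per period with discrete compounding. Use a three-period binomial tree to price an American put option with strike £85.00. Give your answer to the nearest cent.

£2.75

Risk-neutral probability p = (1 + 0.06 − 0.85)/(1.2 − 0.85) = 0.2100/0.3500 = 0.6000
Terminal stock prices: S_uuu = 164.2, S_uud = 116.3, S_udd = 82.36, S_ddd = 58.34
Terminal payoffs (K − S): max(-79.16, 0) = 0, max(-31.28, 0) = 0, max(2.635, 0) = 2.635, max(26.66, 0) = 26.66
Node uu (S = 136.8): continuation = 1/1.06·[0.6000·0.0000 + 0.4000·0.0000] = 0.0000; exercise value = 0.0000 ≤ continuation, so V_uu = 0.0000
Node ud (S = 96.9): continuation = 1/1.06·[0.6000·0.0000 + 0.4000·2.6350] = 0.9943; exercise value = 0.0000 ≤ continuation, so V_ud = 0.9943
Node dd (S = 68.64): continuation = 1/1.06·[0.6000·2.6350 + 0.4000·26.6581] = 11.5512; exercise value = 16.3625 > continuation, so V_dd = 16.3625 (exercise)
Node u (S = 114): continuation = 1/1.06·[0.6000·0.0000 + 0.4000·0.9943] = 0.3752; exercise value = 0.0000 ≤ continuation, so V_u = 0.3752
Node d (S = 80.75): continuation = 1/1.06·[0.6000·0.9943 + 0.4000·16.3625] = 6.7374; exercise value = 4.2500 ≤ continuation, so V_d = 6.7374
Node 0 (S = 95): continuation = 1/1.06·[0.6000·0.3752 + 0.4000·6.7374] = 2.7548; exercise value = 0.0000 ≤ continuation, so V_0 = 2.7548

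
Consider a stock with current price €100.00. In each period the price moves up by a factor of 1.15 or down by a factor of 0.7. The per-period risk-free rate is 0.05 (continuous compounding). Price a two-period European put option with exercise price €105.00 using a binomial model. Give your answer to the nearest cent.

Risk-neutral probability p = (e^0.05 − 0.7)/(1.15 − 0.7) = 0.3513/0.4500 = 0.7806
Terminal stock prices: S_uu = 132.2, S_ud = 80.5, S_dd = 49
Terminal payoffs (K − S): max(-27.25, 0) = 0, max(24.5, 0) = 24.5, max(56, 0) = 56
Node u (S = 115): V_u = e^(−0.05)·[0.7806·0.0000 + 0.2194·24.5000] = 5.1131
Node d (S = 70): V_d = e^(−0.05)·[0.7806·24.5000 + 0.2194·56.0000] = 29.8791
Node 0 (S = 100): V_0 = e^(−0.05)·[0.7806·5.1131 + 0.2194·29.8791] = 10.0323

€10.03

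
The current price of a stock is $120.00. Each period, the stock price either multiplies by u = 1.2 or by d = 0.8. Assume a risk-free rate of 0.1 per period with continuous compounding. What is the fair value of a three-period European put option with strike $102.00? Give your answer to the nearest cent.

$1.34

Risk-neutral probability p = (e^0.1 − 0.8)/(1.2 − 0.8) = 0.3052/0.4000 = 0.7629
Terminal stock prices: S_uuu = 207.4, S_uud = 138.2, S_udd = 92.16, S_ddd = 61.44
Terminal payoffs (K − S): max(-105.4, 0) = 0, max(-36.24, 0) = 0, max(9.84, 0) = 9.84, max(40.56, 0) = 40.56
Node uu (S = 172.8): V_uu = e^(−0.1)·[0.7629·0.0000 + 0.2371·0.0000] = 0.0000
Node ud (S = 115.2): V_ud = e^(−0.1)·[0.7629·0.0000 + 0.2371·9.8400] = 2.1108
Node dd (S = 76.8): V_dd = e^(−0.1)·[0.7629·9.8400 + 0.2371·40.5600] = 15.4934
Node u (S = 144): V_u = e^(−0.1)·[0.7629·0.0000 + 0.2371·2.1108] = 0.4528
Node d (S = 96): V_d = e^(−0.1)·[0.7629·2.1108 + 0.2371·15.4934] = 4.7807
Node 0 (S = 120): V_0 = e^(−0.1)·[0.7629·0.4528 + 0.2371·4.7807] = 1.3381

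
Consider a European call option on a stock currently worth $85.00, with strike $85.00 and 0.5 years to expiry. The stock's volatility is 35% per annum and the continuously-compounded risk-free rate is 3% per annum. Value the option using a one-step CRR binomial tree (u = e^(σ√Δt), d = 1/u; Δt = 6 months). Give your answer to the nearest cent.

CRR parameters: u = e^(σ√Δt) = e^(0.35·√0.5) = 1.2808, d = 1/u = 0.7808
Per-period rate: rΔt = 0.03·0.5 = 0.015, so R = e^0.015 = 1.0151
Risk-neutral probability p = (e^0.015 − 0.7808)/(1.2808 − 0.7808) = 0.2344/0.5000 = 0.4687
Terminal stock prices: S_u = 108.9, S_d = 66.36
Terminal payoffs (S − K): max(23.87, 0) = 23.87, max(-18.64, 0) = 0
Node 0 (S = 85): V_0 = e^(−0.015)·[0.4687·23.8683 + 0.5313·0.0000] = 11.0197

$11.02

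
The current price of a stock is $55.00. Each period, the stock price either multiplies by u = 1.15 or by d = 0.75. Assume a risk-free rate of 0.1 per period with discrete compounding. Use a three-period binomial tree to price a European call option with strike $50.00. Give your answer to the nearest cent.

Risk-neutral probability p = (1 + 0.1 − 0.75)/(1.15 − 0.75) = 0.3500/0.4000 = 0.8750
Terminal stock prices: S_uuu = 83.65, S_uud = 54.55, S_udd = 35.58, S_ddd = 23.2
Terminal payoffs (S − K): max(33.65, 0) = 33.65, max(4.553, 0) = 4.553, max(-14.42, 0) = 0, max(-26.8, 0) = 0
Node uu (S = 72.74): V_uu = 1/1.1·[0.8750·33.6481 + 0.1250·4.5531] = 27.2830
Node ud (S = 47.44): V_ud = 1/1.1·[0.8750·4.5531 + 0.1250·0.0000] = 3.6218
Node dd (S = 30.94): V_dd = 1/1.1·[0.8750·0.0000 + 0.1250·0.0000] = 0.0000
Node u (S = 63.25): V_u = 1/1.1·[0.8750·27.2830 + 0.1250·3.6218] = 22.1139
Node d (S = 41.25): V_d = 1/1.1·[0.8750·3.6218 + 0.1250·0.0000] = 2.8810
Node 0 (S = 55): V_0 = 1/1.1·[0.8750·22.1139 + 0.1250·2.8810] = 17.9180

$17.92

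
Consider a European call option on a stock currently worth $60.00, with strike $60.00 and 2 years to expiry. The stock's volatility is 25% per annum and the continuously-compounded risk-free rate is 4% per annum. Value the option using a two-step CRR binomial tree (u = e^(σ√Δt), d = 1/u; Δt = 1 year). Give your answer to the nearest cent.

CRR parameters: u = e^(σ√Δt) = e^(0.25·√1) = 1.2840, d = 1/u = 0.7788
Per-period rate: rΔt = 0.04·1 = 0.04, so R = e^0.04 = 1.0408
Risk-neutral probability p = (e^0.04 − 0.7788)/(1.2840 − 0.7788) = 0.2620/0.5052 = 0.5186
Terminal stock prices: S_uu = 98.92, S_ud = 60, S_dd = 36.39
Terminal payoffs (S − K): max(38.92, 0) = 38.92, max(0, 0) = 0, max(-23.61, 0) = 0
Node u (S = 77.04): V_u = e^(−0.04)·[0.5186·38.9233 + 0.4814·0.0000] = 19.3942
Node d (S = 46.73): V_d = e^(−0.04)·[0.5186·0.0000 + 0.4814·0.0000] = 0.0000
Node 0 (S = 60): V_0 = e^(−0.04)·[0.5186·19.3942 + 0.4814·0.0000] = 9.6635

$9.66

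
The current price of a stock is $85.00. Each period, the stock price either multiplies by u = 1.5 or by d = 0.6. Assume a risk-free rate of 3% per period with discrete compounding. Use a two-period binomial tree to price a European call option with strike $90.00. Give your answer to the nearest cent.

Risk-neutral probability p = (1 + 0.03 − 0.6)/(1.5 − 0.6) = 0.4300/0.9000 = 0.4778
Terminal stock prices: S_uu = 191.2, S_ud = 76.5, S_dd = 30.6
Terminal payoffs (S − K): max(101.2, 0) = 101.2, max(-13.5, 0) = 0, max(-59.4, 0) = 0
Node u (S = 127.5): V_u = 1/1.03·[0.4778·101.2500 + 0.5222·0.0000] = 46.9660
Node d (S = 51): V_d = 1/1.03·[0.4778·0.0000 + 0.5222·0.0000] = 0.0000
Node 0 (S = 85): V_0 = 1/1.03·[0.4778·46.9660 + 0.5222·0.0000] = 21.7857

$21.79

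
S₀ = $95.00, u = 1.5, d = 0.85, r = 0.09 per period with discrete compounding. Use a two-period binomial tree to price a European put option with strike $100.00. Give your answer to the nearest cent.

$10.50

Risk-neutral probability p = (1 + 0.09 − 0.85)/(1.5 − 0.85) = 0.2400/0.6500 = 0.3692
Terminal stock prices: S_uu = 213.8, S_ud = 121.1, S_dd = 68.64
Terminal payoffs (K − S): max(-113.8, 0) = 0, max(-21.12, 0) = 0, max(31.36, 0) = 31.36
Node u (S = 142.5): V_u = 1/1.09·[0.3692·0.0000 + 0.6308·0.0000] = 0.0000
Node d (S = 80.75): V_d = 1/1.09·[0.3692·0.0000 + 0.6308·31.3625] = 18.1491
Node 0 (S = 95): V_0 = 1/1.09·[0.3692·0.0000 + 0.6308·18.1491] = 10.5026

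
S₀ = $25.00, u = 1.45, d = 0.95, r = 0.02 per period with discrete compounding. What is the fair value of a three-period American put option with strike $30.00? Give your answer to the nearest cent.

$5.29

Risk-neutral probability p = (1 + 0.02 − 0.95)/(1.45 − 0.95) = 0.0700/0.5000 = 0.1400
Terminal stock prices: S_uuu = 76.22, S_uud = 49.93, S_udd = 32.72, S_ddd = 21.43
Terminal payoffs (K − S): max(-46.22, 0) = 0, max(-19.93, 0) = 0, max(-2.716, 0) = 0, max(8.566, 0) = 8.566
Node uu (S = 52.56): continuation = 1/1.02·[0.1400·0.0000 + 0.8600·0.0000] = 0.0000; exercise value = 0.0000 ≤ continuation, so V_uu = 0.0000
Node ud (S = 34.44): continuation = 1/1.02·[0.1400·0.0000 + 0.8600·0.0000] = 0.0000; exercise value = 0.0000 ≤ continuation, so V_ud = 0.0000
Node dd (S = 22.56): continuation = 1/1.02·[0.1400·0.0000 + 0.8600·8.5656] = 7.2220; exercise value = 7.4375 > continuation, so V_dd = 7.4375 (exercise)
Node u (S = 36.25): continuation = 1/1.02·[0.1400·0.0000 + 0.8600·0.0000] = 0.0000; exercise value = 0.0000 ≤ continuation, so V_u = 0.0000
Node d (S = 23.75): continuation = 1/1.02·[0.1400·0.0000 + 0.8600·7.4375] = 6.2708; exercise value = 6.2500 ≤ continuation, so V_d = 6.2708
Node 0 (S = 25): continuation = 1/1.02·[0.1400·0.0000 + 0.8600·6.2708] = 5.2872; exercise value = 5.0000 ≤ continuation, so V_0 = 5.2872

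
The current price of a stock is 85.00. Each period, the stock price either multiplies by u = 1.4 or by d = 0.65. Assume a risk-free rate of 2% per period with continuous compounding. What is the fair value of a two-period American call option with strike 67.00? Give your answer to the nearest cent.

28.29

Risk-neutral probability p = (e^0.02 − 0.65)/(1.4 − 0.65) = 0.3702/0.7500 = 0.4936
Terminal stock prices: S_uu = 166.6, S_ud = 77.35, S_dd = 35.91
Terminal payoffs (S − K): max(99.6, 0) = 99.6, max(10.35, 0) = 10.35, max(-31.09, 0) = 0
Node u (S = 119): continuation = e^(−0.02)·[0.4936·99.6000 + 0.5064·10.3500] = 53.3267; exercise value = 52.0000 ≤ continuation, so V_u = 53.3267
Node d (S = 55.25): continuation = e^(−0.02)·[0.4936·10.3500 + 0.5064·0.0000] = 5.0076; exercise value = 0.0000 ≤ continuation, so V_d = 5.0076
Node 0 (S = 85): continuation = e^(−0.02)·[0.4936·53.3267 + 0.5064·5.0076] = 28.2866; exercise value = 18.0000 ≤ continuation, so V_0 = 28.2866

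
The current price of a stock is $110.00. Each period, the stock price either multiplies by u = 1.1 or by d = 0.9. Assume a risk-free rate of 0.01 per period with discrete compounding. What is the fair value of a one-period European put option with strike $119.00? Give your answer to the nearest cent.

Risk-neutral probability p = (1 + 0.01 − 0.9)/(1.1 − 0.9) = 0.1100/0.2000 = 0.5500
Terminal stock prices: S_u = 121, S_d = 99
Terminal payoffs (K − S): max(-2, 0) = 0, max(20, 0) = 20
Node 0 (S = 110): V_0 = 1/1.01·[0.5500·0.0000 + 0.4500·20.0000] = 8.9109

$8.91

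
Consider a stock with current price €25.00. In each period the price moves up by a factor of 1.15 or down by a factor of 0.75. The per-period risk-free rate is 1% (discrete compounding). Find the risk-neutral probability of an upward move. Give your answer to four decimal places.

p = 0.6500

Risk-neutral probability p = (1 + 0.01 − 0.75)/(1.15 − 0.75) = 0.2600/0.4000 = 0.6500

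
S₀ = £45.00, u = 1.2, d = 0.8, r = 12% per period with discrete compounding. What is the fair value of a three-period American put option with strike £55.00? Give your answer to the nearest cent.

£10.00

Risk-neutral probability p = (1 + 0.12 − 0.8)/(1.2 − 0.8) = 0.3200/0.4000 = 0.8000
Terminal stock prices: S_uuu = 77.76, S_uud = 51.84, S_udd = 34.56, S_ddd = 23.04
Terminal payoffs (K − S): max(-22.76, 0) = 0, max(3.16, 0) = 3.16, max(20.44, 0) = 20.44, max(31.96, 0) = 31.96
Node uu (S = 64.8): continuation = 1/1.12·[0.8000·0.0000 + 0.2000·3.1600] = 0.5643; exercise value = 0.0000 ≤ continuation, so V_uu = 0.5643
Node ud (S = 43.2): continuation = 1/1.12·[0.8000·3.1600 + 0.2000·20.4400] = 5.9071; exercise value = 11.8000 > continuation, so V_ud = 11.8000 (exercise)
Node dd (S = 28.8): continuation = 1/1.12·[0.8000·20.4400 + 0.2000·31.9600] = 20.3071; exercise value = 26.2000 > continuation, so V_dd = 26.2000 (exercise)
Node u (S = 54): continuation = 1/1.12·[0.8000·0.5643 + 0.2000·11.8000] = 2.5102; exercise value = 1.0000 ≤ continuation, so V_u = 2.5102
Node d (S = 36): continuation = 1/1.12·[0.8000·11.8000 + 0.2000·26.2000] = 13.1071; exercise value = 19.0000 > continuation, so V_d = 19.0000 (exercise)
Node 0 (S = 45): continuation = 1/1.12·[0.8000·2.5102 + 0.2000·19.0000] = 5.1859; exercise value = 10.0000 > continuation, so V_0 = 10.0000 (exercise)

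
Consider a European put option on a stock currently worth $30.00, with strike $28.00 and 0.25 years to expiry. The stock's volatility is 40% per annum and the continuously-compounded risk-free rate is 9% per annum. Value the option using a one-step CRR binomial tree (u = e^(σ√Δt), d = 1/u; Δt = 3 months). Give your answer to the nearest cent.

$1.66

CRR parameters: u = e^(σ√Δt) = e^(0.4·√0.25) = 1.2214, d = 1/u = 0.8187
Per-period rate: rΔt = 0.09·0.25 = 0.0225, so R = e^0.0225 = 1.0228
Risk-neutral probability p = (e^0.0225 − 0.8187)/(1.2214 − 0.8187) = 0.2040/0.4027 = 0.5067
Terminal stock prices: S_u = 36.64, S_d = 24.56
Terminal payoffs (K − S): max(-8.642, 0) = 0, max(3.438, 0) = 3.438
Node 0 (S = 30): V_0 = e^(−0.0225)·[0.5067·0.0000 + 0.4933·3.4381] = 1.6583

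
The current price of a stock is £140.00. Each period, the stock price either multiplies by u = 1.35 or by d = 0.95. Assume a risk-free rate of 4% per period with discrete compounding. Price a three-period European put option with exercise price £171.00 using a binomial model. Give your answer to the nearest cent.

£21.25

Risk-neutral probability p = (1 + 0.04 − 0.95)/(1.35 − 0.95) = 0.0900/0.4000 = 0.2250
Terminal stock prices: S_uuu = 344.5, S_uud = 242.4, S_udd = 170.6, S_ddd = 120
Terminal payoffs (K − S): max(-173.5, 0) = 0, max(-71.39, 0) = 0, max(0.4275, 0) = 0.4275, max(50.97, 0) = 50.97
Node uu (S = 255.2): V_uu = 1/1.04·[0.2250·0.0000 + 0.7750·0.0000] = 0.0000
Node ud (S = 179.5): V_ud = 1/1.04·[0.2250·0.0000 + 0.7750·0.4275] = 0.3186
Node dd (S = 126.3): V_dd = 1/1.04·[0.2250·0.4275 + 0.7750·50.9675] = 38.0731
Node u (S = 189): V_u = 1/1.04·[0.2250·0.0000 + 0.7750·0.3186] = 0.2374
Node d (S = 133): V_d = 1/1.04·[0.2250·0.3186 + 0.7750·38.0731] = 28.4407
Node 0 (S = 140): V_0 = 1/1.04·[0.2250·0.2374 + 0.7750·28.4407] = 21.2451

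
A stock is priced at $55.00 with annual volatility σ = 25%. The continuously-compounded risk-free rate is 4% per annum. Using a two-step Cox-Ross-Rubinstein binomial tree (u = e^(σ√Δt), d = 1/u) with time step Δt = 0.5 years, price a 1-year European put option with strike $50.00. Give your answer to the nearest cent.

CRR parameters: u = e^(σ√Δt) = e^(0.25·√0.5) = 1.1934, d = 1/u = 0.8380
Per-period rate: rΔt = 0.04·0.5 = 0.02, so R = e^0.02 = 1.0202
Risk-neutral probability p = (e^0.02 − 0.8380)/(1.1934 − 0.8380) = 0.1822/0.3554 = 0.5128
Terminal stock prices: S_uu = 78.33, S_ud = 55, S_dd = 38.62
Terminal payoffs (K − S): max(-28.33, 0) = 0, max(-5, 0) = 0, max(11.38, 0) = 11.38
Node u (S = 65.64): V_u = e^(−0.02)·[0.5128·0.0000 + 0.4872·0.0000] = 0.0000
Node d (S = 46.09): V_d = e^(−0.02)·[0.5128·0.0000 + 0.4872·11.3796] = 5.4348
Node 0 (S = 55): V_0 = e^(−0.02)·[0.5128·0.0000 + 0.4872·5.4348] = 2.5956

$2.60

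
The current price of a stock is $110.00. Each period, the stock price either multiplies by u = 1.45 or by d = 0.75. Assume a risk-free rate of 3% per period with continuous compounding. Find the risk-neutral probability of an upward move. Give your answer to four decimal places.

p = 0.4006

Risk-neutral probability p = (e^0.03 − 0.75)/(1.45 − 0.75) = 0.2805/0.7000 = 0.4006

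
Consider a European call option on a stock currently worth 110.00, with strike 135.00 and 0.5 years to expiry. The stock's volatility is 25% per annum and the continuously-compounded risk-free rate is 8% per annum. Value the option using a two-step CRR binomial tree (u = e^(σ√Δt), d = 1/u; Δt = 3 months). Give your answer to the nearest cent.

1.81

CRR parameters: u = e^(σ√Δt) = e^(0.25·√0.25) = 1.1331, d = 1/u = 0.8825
Per-period rate: rΔt = 0.08·0.25 = 0.02, so R = e^0.02 = 1.0202
Risk-neutral probability p = (e^0.02 − 0.8825)/(1.1331 − 0.8825) = 0.1377/0.2507 = 0.5494
Terminal stock prices: S_uu = 141.2, S_ud = 110, S_dd = 85.67
Terminal payoffs (S − K): max(6.243, 0) = 6.243, max(-25, 0) = 0, max(-49.33, 0) = 0
Node u (S = 124.6): V_u = e^(−0.02)·[0.5494·6.2428 + 0.4506·0.0000] = 3.3618
Node d (S = 97.07): V_d = e^(−0.02)·[0.5494·0.0000 + 0.4506·0.0000] = 0.0000
Node 0 (S = 110): V_0 = e^(−0.02)·[0.5494·3.3618 + 0.4506·0.0000] = 1.8103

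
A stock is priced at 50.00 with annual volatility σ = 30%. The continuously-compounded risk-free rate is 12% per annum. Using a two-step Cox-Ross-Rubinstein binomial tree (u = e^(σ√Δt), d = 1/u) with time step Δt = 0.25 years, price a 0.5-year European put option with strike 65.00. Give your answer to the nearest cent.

CRR parameters: u = e^(σ√Δt) = e^(0.3·√0.25) = 1.1618, d = 1/u = 0.8607
Per-period rate: rΔt = 0.12·0.25 = 0.03, so R = e^0.03 = 1.0305
Risk-neutral probability p = (e^0.03 − 0.8607)/(1.1618 − 0.8607) = 0.1697/0.3011 = 0.5637
Terminal stock prices: S_uu = 67.49, S_ud = 50, S_dd = 37.04
Terminal payoffs (K − S): max(-2.493, 0) = 0, max(15, 0) = 15, max(27.96, 0) = 27.96
Node u (S = 58.09): V_u = e^(−0.03)·[0.5637·0.0000 + 0.4363·15.0000] = 6.3510
Node d (S = 43.04): V_d = e^(−0.03)·[0.5637·15.0000 + 0.4363·27.9591] = 20.0436
Node 0 (S = 50): V_0 = e^(−0.03)·[0.5637·6.3510 + 0.4363·20.0436] = 11.9607

11.96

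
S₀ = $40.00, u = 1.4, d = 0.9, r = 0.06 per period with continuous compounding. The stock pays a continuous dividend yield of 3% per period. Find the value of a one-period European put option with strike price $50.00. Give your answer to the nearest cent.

$9.74

Per-period risk-free factor R = e^0.06 = 1.0618; dividend-adjusted growth = e^(0.06−0.03) = 1.0305.
Risk-neutral probability p = (1.0305 − 0.9)/(1.4 − 0.9) = 0.1305/0.5000 = 0.2609
Terminal stock prices: S_u = 56, S_d = 36
Terminal payoffs (K − S): max(-6, 0) = 0, max(14, 0) = 14
Node 0 (S = 40): V_0 = e^(−0.06)·[0.2609·0.0000 + 0.7391·14.0000] = 9.7447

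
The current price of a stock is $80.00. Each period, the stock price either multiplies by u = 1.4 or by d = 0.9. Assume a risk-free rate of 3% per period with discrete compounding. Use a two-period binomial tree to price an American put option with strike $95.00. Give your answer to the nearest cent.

Risk-neutral probability p = (1 + 0.03 − 0.9)/(1.4 − 0.9) = 0.1300/0.5000 = 0.2600
Terminal stock prices: S_uu = 156.8, S_ud = 100.8, S_dd = 64.8
Terminal payoffs (K − S): max(-61.8, 0) = 0, max(-5.8, 0) = 0, max(30.2, 0) = 30.2
Node u (S = 112): continuation = 1/1.03·[0.2600·0.0000 + 0.7400·0.0000] = 0.0000; exercise value = 0.0000 ≤ continuation, so V_u = 0.0000
Node d (S = 72): continuation = 1/1.03·[0.2600·0.0000 + 0.7400·30.2000] = 21.6971; exercise value = 23.0000 > continuation, so V_d = 23.0000 (exercise)
Node 0 (S = 80): continuation = 1/1.03·[0.2600·0.0000 + 0.7400·23.0000] = 16.5243; exercise value = 15.0000 ≤ continuation, so V_0 = 16.5243

$16.52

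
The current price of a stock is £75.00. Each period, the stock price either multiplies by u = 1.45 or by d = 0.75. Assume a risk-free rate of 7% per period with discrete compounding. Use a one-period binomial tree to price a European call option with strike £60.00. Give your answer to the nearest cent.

Risk-neutral probability p = (1 + 0.07 − 0.75)/(1.45 − 0.75) = 0.3200/0.7000 = 0.4571
Terminal stock prices: S_u = 108.8, S_d = 56.25
Terminal payoffs (S − K): max(48.75, 0) = 48.75, max(-3.75, 0) = 0
Node 0 (S = 75): V_0 = 1/1.07·[0.4571·48.7500 + 0.5429·0.0000] = 20.8278

£20.83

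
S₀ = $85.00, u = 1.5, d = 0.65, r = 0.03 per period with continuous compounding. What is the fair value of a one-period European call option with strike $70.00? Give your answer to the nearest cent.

Risk-neutral probability p = (e^0.03 − 0.65)/(1.5 − 0.65) = 0.3805/0.8500 = 0.4476
Terminal stock prices: S_u = 127.5, S_d = 55.25
Terminal payoffs (S − K): max(57.5, 0) = 57.5, max(-14.75, 0) = 0
Node 0 (S = 85): V_0 = e^(−0.03)·[0.4476·57.5000 + 0.5524·0.0000] = 24.9760

$24.98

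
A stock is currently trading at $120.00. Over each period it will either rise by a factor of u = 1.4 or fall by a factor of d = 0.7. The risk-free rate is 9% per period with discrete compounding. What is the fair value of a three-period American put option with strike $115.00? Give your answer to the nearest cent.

$15.35

Risk-neutral probability p = (1 + 0.09 − 0.7)/(1.4 − 0.7) = 0.3900/0.7000 = 0.5571
Terminal stock prices: S_uuu = 329.3, S_uud = 164.6, S_udd = 82.32, S_ddd = 41.16
Terminal payoffs (K − S): max(-214.3, 0) = 0, max(-49.64, 0) = 0, max(32.68, 0) = 32.68, max(73.84, 0) = 73.84
Node uu (S = 235.2): continuation = 1/1.09·[0.5571·0.0000 + 0.4429·0.0000] = 0.0000; exercise value = 0.0000 ≤ continuation, so V_uu = 0.0000
Node ud (S = 117.6): continuation = 1/1.09·[0.5571·0.0000 + 0.4429·32.6800] = 13.2776; exercise value = 0.0000 ≤ continuation, so V_ud = 13.2776
Node dd (S = 58.8): continuation = 1/1.09·[0.5571·32.6800 + 0.4429·73.8400] = 46.7046; exercise value = 56.2000 > continuation, so V_dd = 56.2000 (exercise)
Node u (S = 168): continuation = 1/1.09·[0.5571·0.0000 + 0.4429·13.2776] = 5.3946; exercise value = 0.0000 ≤ continuation, so V_u = 5.3946
Node d (S = 84): continuation = 1/1.09·[0.5571·13.2776 + 0.4429·56.2000] = 29.6203; exercise value = 31.0000 > continuation, so V_d = 31.0000 (exercise)
Node 0 (S = 120): continuation = 1/1.09·[0.5571·5.3946 + 0.4429·31.0000] = 15.3524; exercise value = 0.0000 ≤ continuation, so V_0 = 15.3524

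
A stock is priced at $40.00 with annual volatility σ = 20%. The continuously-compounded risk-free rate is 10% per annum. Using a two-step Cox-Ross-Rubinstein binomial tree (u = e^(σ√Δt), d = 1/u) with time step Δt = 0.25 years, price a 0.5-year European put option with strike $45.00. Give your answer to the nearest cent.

$4.13

CRR parameters: u = e^(σ√Δt) = e^(0.2·√0.25) = 1.1052, d = 1/u = 0.9048
Per-period rate: rΔt = 0.1·0.25 = 0.025, so R = e^0.025 = 1.0253
Risk-neutral probability p = (e^0.025 − 0.9048)/(1.1052 − 0.9048) = 0.1205/0.2003 = 0.6014
Terminal stock prices: S_uu = 48.86, S_ud = 40, S_dd = 32.75
Terminal payoffs (K − S): max(-3.856, 0) = 0, max(5, 0) = 5, max(12.25, 0) = 12.25
Node u (S = 44.21): V_u = e^(−0.025)·[0.6014·0.0000 + 0.3986·5.0000] = 1.9439
Node d (S = 36.19): V_d = e^(−0.025)·[0.6014·5.0000 + 0.3986·12.2508] = 7.6954
Node 0 (S = 40): V_0 = e^(−0.025)·[0.6014·1.9439 + 0.3986·7.6954] = 4.1319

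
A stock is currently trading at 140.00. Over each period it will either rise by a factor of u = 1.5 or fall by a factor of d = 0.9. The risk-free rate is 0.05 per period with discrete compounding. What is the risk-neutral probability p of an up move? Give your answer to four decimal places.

Risk-neutral probability p = (1 + 0.05 − 0.9)/(1.5 − 0.9) = 0.1500/0.6000 = 0.2500

p = 0.2500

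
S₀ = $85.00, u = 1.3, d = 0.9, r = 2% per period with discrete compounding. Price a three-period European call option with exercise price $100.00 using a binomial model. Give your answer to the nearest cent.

$7.42

Risk-neutral probability p = (1 + 0.02 − 0.9)/(1.3 − 0.9) = 0.1200/0.4000 = 0.3000
Terminal stock prices: S_uuu = 186.7, S_uud = 129.3, S_udd = 89.51, S_ddd = 61.97
Terminal payoffs (S − K): max(86.75, 0) = 86.75, max(29.28, 0) = 29.28, max(-10.49, 0) = 0, max(-38.03, 0) = 0
Node uu (S = 143.7): V_uu = 1/1.02·[0.3000·86.7450 + 0.7000·29.2850] = 45.6108
Node ud (S = 99.45): V_ud = 1/1.02·[0.3000·29.2850 + 0.7000·0.0000] = 8.6132
Node dd (S = 68.85): V_dd = 1/1.02·[0.3000·0.0000 + 0.7000·0.0000] = 0.0000
Node u (S = 110.5): V_u = 1/1.02·[0.3000·45.6108 + 0.7000·8.6132] = 19.3260
Node d (S = 76.5): V_d = 1/1.02·[0.3000·8.6132 + 0.7000·0.0000] = 2.5333
Node 0 (S = 85): V_0 = 1/1.02·[0.3000·19.3260 + 0.7000·2.5333] = 7.4227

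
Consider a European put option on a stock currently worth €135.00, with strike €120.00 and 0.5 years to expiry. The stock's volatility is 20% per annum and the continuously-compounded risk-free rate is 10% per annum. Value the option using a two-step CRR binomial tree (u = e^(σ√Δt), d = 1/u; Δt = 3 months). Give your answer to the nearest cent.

CRR parameters: u = e^(σ√Δt) = e^(0.2·√0.25) = 1.1052, d = 1/u = 0.9048
Per-period rate: rΔt = 0.1·0.25 = 0.025, so R = e^0.025 = 1.0253
Risk-neutral probability p = (e^0.025 − 0.9048)/(1.1052 − 0.9048) = 0.1205/0.2003 = 0.6014
Terminal stock prices: S_uu = 164.9, S_ud = 135, S_dd = 110.5
Terminal payoffs (K − S): max(-44.89, 0) = 0, max(-15, 0) = 0, max(9.471, 0) = 9.471
Node u (S = 149.2): V_u = e^(−0.025)·[0.6014·0.0000 + 0.3986·0.0000] = 0.0000
Node d (S = 122.2): V_d = e^(−0.025)·[0.6014·0.0000 + 0.3986·9.4713] = 3.6822
Node 0 (S = 135): V_0 = e^(−0.025)·[0.6014·0.0000 + 0.3986·3.6822] = 1.4315

€1.43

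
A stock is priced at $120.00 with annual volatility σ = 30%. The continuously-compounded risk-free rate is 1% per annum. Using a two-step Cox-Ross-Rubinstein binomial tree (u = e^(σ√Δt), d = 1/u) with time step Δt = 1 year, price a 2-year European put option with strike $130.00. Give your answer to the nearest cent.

$24.41

CRR parameters: u = e^(σ√Δt) = e^(0.3·√1) = 1.3499, d = 1/u = 0.7408
Per-period rate: rΔt = 0.01·1 = 0.01, so R = e^0.01 = 1.0101
Risk-neutral probability p = (e^0.01 − 0.7408)/(1.3499 − 0.7408) = 0.2692/0.6090 = 0.4421
Terminal stock prices: S_uu = 218.7, S_ud = 120, S_dd = 65.86
Terminal payoffs (K − S): max(-88.65, 0) = 0, max(10, 0) = 10, max(64.14, 0) = 64.14
Node u (S = 162): V_u = e^(−0.01)·[0.4421·0.0000 + 0.5579·10.0000] = 5.5239
Node d (S = 88.9): V_d = e^(−0.01)·[0.4421·10.0000 + 0.5579·64.1426] = 39.8083
Node 0 (S = 120): V_0 = e^(−0.01)·[0.4421·5.5239 + 0.5579·39.8083] = 24.4073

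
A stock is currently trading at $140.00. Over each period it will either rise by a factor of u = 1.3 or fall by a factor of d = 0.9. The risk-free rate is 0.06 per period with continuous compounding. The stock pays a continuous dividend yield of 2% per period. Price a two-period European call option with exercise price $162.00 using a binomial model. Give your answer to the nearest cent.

Per-period risk-free factor R = e^0.06 = 1.0618; dividend-adjusted growth = e^(0.06−0.02) = 1.0408.
Risk-neutral probability p = (1.0408 − 0.9)/(1.3 − 0.9) = 0.1408/0.4000 = 0.3520
Terminal stock prices: S_uu = 236.6, S_ud = 163.8, S_dd = 113.4
Terminal payoffs (S − K): max(74.6, 0) = 74.6, max(1.8, 0) = 1.8, max(-48.6, 0) = 0
Node u (S = 182): V_u = e^(−0.06)·[0.3520·74.6000 + 0.6480·1.8000] = 25.8303
Node d (S = 126): V_d = e^(−0.06)·[0.3520·1.8000 + 0.6480·0.0000] = 0.5967
Node 0 (S = 140): V_0 = e^(−0.06)·[0.3520·25.8303 + 0.6480·0.5967] = 8.9276

$8.93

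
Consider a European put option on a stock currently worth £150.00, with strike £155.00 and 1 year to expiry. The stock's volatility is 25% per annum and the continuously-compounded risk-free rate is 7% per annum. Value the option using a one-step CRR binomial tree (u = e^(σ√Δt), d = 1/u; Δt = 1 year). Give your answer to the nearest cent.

£14.90

CRR parameters: u = e^(σ√Δt) = e^(0.25·√1) = 1.2840, d = 1/u = 0.7788
Per-period rate: rΔt = 0.07·1 = 0.07, so R = e^0.07 = 1.0725
Risk-neutral probability p = (e^0.07 − 0.7788)/(1.2840 − 0.7788) = 0.2937/0.5052 = 0.5813
Terminal stock prices: S_u = 192.6, S_d = 116.8
Terminal payoffs (K − S): max(-37.6, 0) = 0, max(38.18, 0) = 38.18
Node 0 (S = 150): V_0 = e^(−0.07)·[0.5813·0.0000 + 0.4187·38.1799] = 14.9037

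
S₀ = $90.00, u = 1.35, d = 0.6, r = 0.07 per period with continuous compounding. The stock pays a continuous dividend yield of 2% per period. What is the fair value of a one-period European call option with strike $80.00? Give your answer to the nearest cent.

Per-period risk-free factor R = e^0.07 = 1.0725; dividend-adjusted growth = e^(0.07−0.02) = 1.0513.
Risk-neutral probability p = (1.0513 − 0.6)/(1.35 − 0.6) = 0.4513/0.7500 = 0.6017
Terminal stock prices: S_u = 121.5, S_d = 54
Terminal payoffs (S − K): max(41.5, 0) = 41.5, max(-26, 0) = 0
Node 0 (S = 90): V_0 = e^(−0.07)·[0.6017·41.5000 + 0.3983·0.0000] = 23.2822

$23.28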